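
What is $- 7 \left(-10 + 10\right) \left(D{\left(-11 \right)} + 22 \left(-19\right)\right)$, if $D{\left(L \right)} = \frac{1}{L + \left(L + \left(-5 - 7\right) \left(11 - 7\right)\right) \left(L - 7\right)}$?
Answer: $0$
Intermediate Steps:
$D{\left(L \right)} = \frac{1}{L + \left(-48 + L\right) \left(-7 + L\right)}$ ($D{\left(L \right)} = \frac{1}{L + \left(L - 48\right) \left(-7 + L\right)} = \frac{1}{L + \left(-48 + L\right) \left(-7 + L\right)}$)
$- 7 \left(-10 + 10\right) \left(D{\left(-11 \right)} + 22 \left(-19\right)\right) = - 7 \left(-10 + 10\right) \left(\frac{1}{336 + \left(-11\right)^{2} - -594} + 22 \left(-19\right)\right) = \left(-7\right) 0 \left(\frac{1}{336 + 121 + 594} - 418\right) = 0 \left(\frac{1}{1051} - 418\right) = 0 \left(- \frac{439317}{1051}\right) = 0$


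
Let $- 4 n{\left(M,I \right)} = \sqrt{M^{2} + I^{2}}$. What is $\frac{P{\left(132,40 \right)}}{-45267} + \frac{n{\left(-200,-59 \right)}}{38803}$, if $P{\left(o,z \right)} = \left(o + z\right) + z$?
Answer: $- \frac{212}{45267} - \frac{\sqrt{43481}}{155212} \approx -0.0060268$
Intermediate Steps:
$P{\left(o,z \right)} = o + 2 z$
$n{\left(M,I \right)} = - \frac{\sqrt{I^{2} + M^{2}}}{4}$ ($n{\left(M,I \right)} = - \frac{\sqrt{M^{2} + I^{2}}}{4} = - \frac{\sqrt{I^{2} + M^{2}}}{4}$)
$\frac{P{\left(132,40 \right)}}{-45267} + \frac{n{\left(-200,-59 \right)}}{38803} = \frac{132 + 2 \cdot 40}{-45267} + \frac{\left(- \frac{1}{4}\right) \sqrt{\left(-59\right)^{2} + \left(-200\right)^{2}}}{38803} = \left(132 + 80\right) \left(- \frac{1}{45267}\right) + - \frac{\sqrt{3481 + 40000}}{4} \cdot \frac{1}{38803} = 212 \left(- \frac{1}{45267}\right) + - \frac{\sqrt{43481}}{4} \cdot \frac{1}{38803} = - \frac{212}{45267} - \frac{\sqrt{43481}}{155212}$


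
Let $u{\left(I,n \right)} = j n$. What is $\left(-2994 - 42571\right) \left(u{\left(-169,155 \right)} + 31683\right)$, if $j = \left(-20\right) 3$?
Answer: $-1019881395$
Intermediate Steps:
$j = -60$
$u{\left(I,n \right)} = - 60 n$
$\left(-2994 - 42571\right) \left(u{\left(-169,155 \right)} + 31683\right) = \left(-2994 - 42571\right) \left(\left(-60\right) 155 + 31683\right) = - 45565 \left(-9300 + 31683\right) = \left(-45565\right) 22383 = -1019881395$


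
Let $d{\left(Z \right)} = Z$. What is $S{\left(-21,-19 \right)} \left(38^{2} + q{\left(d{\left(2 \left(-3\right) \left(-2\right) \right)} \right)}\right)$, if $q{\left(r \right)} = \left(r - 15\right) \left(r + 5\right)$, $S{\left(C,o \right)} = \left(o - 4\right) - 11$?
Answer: $-47362$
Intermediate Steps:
$S{\left(C,o \right)} = -15 + o$ ($S{\left(C,o \right)} = \left(-4 + o\right) - 11 = -15 + o$)
$q{\left(r \right)} = \left(-15 + r\right) \left(5 + r\right)$
$S{\left(-21,-19 \right)} \left(38^{2} + q{\left(d{\left(2 \left(-3\right) \left(-2\right) \right)} \right)}\right) = \left(-15 - 19\right) \left(38^{2} - \left(75 - 144 + 10 \cdot 2 \left(-3\right) \left(-2\right)\right)\right) = - 34 \left(1444 - \left(75 - 144 + 10 \left(-6\right) \left(-2\right)\right)\right) = - 34 \left(1444 - \left(195 - 144\right)\right) = - 34 \left(1444 - 51\right) = \left(-34\right) 1393 = -47362$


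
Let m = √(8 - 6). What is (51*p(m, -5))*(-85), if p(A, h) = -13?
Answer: 56355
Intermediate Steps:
m = √2 ≈ 1.4142
(51*p(m, -5))*(-85) = (51*(-13))*(-85) = -663*(-85) = 56355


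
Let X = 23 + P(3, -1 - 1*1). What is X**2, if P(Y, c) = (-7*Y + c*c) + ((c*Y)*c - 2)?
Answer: 256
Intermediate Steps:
P(Y, c) = -2 + c**2 - 7*Y + Y*c**2 (P(Y, c) = (-7*Y + c**2) + ((Y*c)*c - 2) = (c**2 - 7*Y) + (Y*c**2 - 2) = (c**2 - 7*Y) + (-2 + Y*c**2) = -2 + c**2 - 7*Y + Y*c**2)
X = 16 (X = 23 + (-2 + (-1 - 1*1)**2 - 7*3 + 3*(-1 - 1*1)**2) = 23 + (-2 + (-1 - 1)**2 - 21 + 3*(-1 - 1)**2) = 23 + (-2 + (-2)**2 - 21 + 3*(-2)**2) = 23 + (-2 + 4 - 21 + 3*4) = 23 + (-2 + 4 - 21 + 12) = 23 - 7 = 16)
X**2 = 16**2 = 256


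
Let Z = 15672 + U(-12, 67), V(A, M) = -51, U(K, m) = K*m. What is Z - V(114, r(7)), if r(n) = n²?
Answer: 14919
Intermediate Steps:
Z = 14868 (Z = 15672 - 12*67 = 15672 - 804 = 14868)
Z - V(114, r(7)) = 14868 - 1*(-51) = 14868 + 51 = 14919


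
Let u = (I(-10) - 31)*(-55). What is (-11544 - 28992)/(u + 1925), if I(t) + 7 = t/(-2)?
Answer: -10134/935 ≈ -10.839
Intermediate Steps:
I(t) = -7 - t/2 (I(t) = -7 + t/(-2) = -7 + t*(-1/2) = -7 - t/2)
u = 1815 (u = ((-7 - 1/2*(-10)) - 31)*(-55) = ((-7 + 5) - 31)*(-55) = (-2 - 31)*(-55) = -33*(-55) = 1815)
(-11544 - 28992)/(u + 1925) = (-11544 - 28992)/(1815 + 1925) = -40536/3740 = -40536*1/3740 = -10134/935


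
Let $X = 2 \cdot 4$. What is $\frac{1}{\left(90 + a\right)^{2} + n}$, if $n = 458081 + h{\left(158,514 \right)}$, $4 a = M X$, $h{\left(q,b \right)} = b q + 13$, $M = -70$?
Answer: $\frac{1}{541806} \approx 1.8457 \cdot 10^{-6}$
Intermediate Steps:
$X = 8$
$h{\left(q,b \right)} = 13 + b q$
$a = -140$ ($a = \frac{\left(-70\right) 8}{4} = \frac{1}{4} \left(-560\right) = -140$)
$n = 539306$ ($n = 458081 + \left(13 + 514 \cdot 158\right) = 458081 + \left(13 + 81212\right) = 458081 + 81225 = 539306$)
$\frac{1}{\left(90 + a\right)^{2} + n} = \frac{1}{\left(90 - 140\right)^{2} + 539306} = \frac{1}{\left(-50\right)^{2} + 539306} = \frac{1}{2500 + 539306} = \frac{1}{541806}$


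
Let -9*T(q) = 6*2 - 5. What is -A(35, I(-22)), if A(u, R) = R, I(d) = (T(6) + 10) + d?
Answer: 115/9 ≈ 12.778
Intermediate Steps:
T(q) = -7/9 (T(q) = -(6*2 - 5)/9 = -(12 - 5)/9 = -1/9*7 = -7/9)
I(d) = 83/9 + d (I(d) = (-7/9 + 10) + d = 83/9 + d)
-A(35, I(-22)) = -(83/9 - 22) = -1*(-115/9) = 115/9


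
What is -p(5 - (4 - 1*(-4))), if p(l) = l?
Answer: 3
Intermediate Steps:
-p(5 - (4 - 1*(-4))) = -(5 - (4 - 1*(-4))) = -(5 - (4 + 4)) = -(5 - 1*8) = -(5 - 8) = -1*(-3) = 3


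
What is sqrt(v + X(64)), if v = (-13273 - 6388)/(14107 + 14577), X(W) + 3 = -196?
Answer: 11*I*sqrt(339453627)/14342 ≈ 14.131*I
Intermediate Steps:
X(W) = -199 (X(W) = -3 - 196 = -199)
v = -19661/28684 ≈ -0.68543
sqrt(v + X(64)) = sqrt(-19661/28684 - 199) = sqrt(-5727777/28684) = 11*I*sqrt(339453627)/14342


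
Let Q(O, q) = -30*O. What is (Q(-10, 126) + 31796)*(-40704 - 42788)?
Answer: -2679759232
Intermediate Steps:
(Q(-10, 126) + 31796)*(-40704 - 42788) = (-30*(-10) + 31796)*(-40704 - 42788) = (300 + 31796)*(-83492) = 32096*(-83492) = -2679759232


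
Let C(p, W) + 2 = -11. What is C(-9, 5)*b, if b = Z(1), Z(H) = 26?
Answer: -338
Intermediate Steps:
b = 26
C(p, W) = -13 (C(p, W) = -2 - 11 = -13)
C(-9, 5)*b = -13*26 = -338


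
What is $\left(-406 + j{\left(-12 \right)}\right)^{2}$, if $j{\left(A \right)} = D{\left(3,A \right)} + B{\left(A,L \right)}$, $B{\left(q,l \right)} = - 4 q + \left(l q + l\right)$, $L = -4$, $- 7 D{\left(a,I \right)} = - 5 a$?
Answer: $\frac{4765489}{49} \approx 97255.0$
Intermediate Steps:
$D{\left(a,I \right)} = \frac{5 a}{7}$ ($D{\left(a,I \right)} = - \frac{\left(-5\right) a}{7} = \frac{5 a}{7}$)
$B{\left(q,l \right)} = l - 4 q + l q$ ($B{\left(q,l \right)} = - 4 q + \left(l + l q\right) = l - 4 q + l q$)
$j{\left(A \right)} = - \frac{13}{7} - 8 A$ ($j{\left(A \right)} = \frac{5}{7} \cdot 3 - \left(4 + 8 A\right) = \frac{15}{7} - \left(4 + 8 A\right) = - \frac{13}{7} - 8 A$)
$\left(-406 + j{\left(-12 \right)}\right)^{2} = \left(-406 - - \frac{659}{7}\right)^{2} = \left(-406 + \left(- \frac{13}{7} + 96\right)\right)^{2} = \left(-406 + \frac{659}{7}\right)^{2} = \left(- \frac{2183}{7}\right)^{2} = \frac{4765489}{49}$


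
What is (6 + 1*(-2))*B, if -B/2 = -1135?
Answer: 9080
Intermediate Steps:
B = 2270 (B = -2*(-1135) = 2270)
(6 + 1*(-2))*B = (6 + 1*(-2))*2270 = (6 - 2)*2270 = 4*2270 = 9080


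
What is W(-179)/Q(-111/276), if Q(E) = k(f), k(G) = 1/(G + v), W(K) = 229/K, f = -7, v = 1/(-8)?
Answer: 13053/1432 ≈ 9.1152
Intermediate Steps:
v = -⅛ ≈ -0.12500
k(G) = 1/(-⅛ + G) (k(G) = 1/(G - ⅛) = 1/(-⅛ + G))
Q(E) = -8/57 (Q(E) = 8/(-1 + 8*(-7)) = 8/(-1 - 56) = 8/(-57) = 8*(-1/57) = -8/57)
W(-179)/Q(-111/276) = (229/(-179))/(-8/57) = (229*(-1/179))*(-57/8) = -229/179*(-57/8) = 13053/1432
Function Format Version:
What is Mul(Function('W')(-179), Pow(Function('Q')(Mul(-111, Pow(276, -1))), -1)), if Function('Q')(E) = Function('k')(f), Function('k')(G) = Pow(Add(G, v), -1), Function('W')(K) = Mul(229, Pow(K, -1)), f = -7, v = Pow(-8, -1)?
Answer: Rational(13053, 1432) ≈ 9.1152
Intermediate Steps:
v = Rational(-1, 8) ≈ -0.12500
Function('k')(G) = Pow(Add(Rational(-1, 8), G), -1) (Function('k')(G) = Pow(Add(G, Rational(-1, 8)), -1) = Pow(Add(Rational(-1, 8), G), -1))
Function('Q')(E) = Rational(-8, 57) (Function('Q')(E) = Mul(8, Pow(Add(-1, Mul(8, -7)), -1)) = Mul(8, Pow(Add(-1, -56), -1)) = Mul(8, Pow(-57, -1)) = Mul(8, Rational(-1, 57)) = Rational(-8, 57))
Mul(Function('W')(-179), Pow(Function('Q')(Mul(-111, Pow(276, -1))), -1)) = Mul(Mul(229, Pow(-179, -1)), Pow(Rational(-8, 57), -1)) = Mul(Mul(229, Rational(-1, 179)), Rational(-57, 8)) = Mul(Rational(-229, 179), Rational(-57, 8)) = Rational(13053, 1432)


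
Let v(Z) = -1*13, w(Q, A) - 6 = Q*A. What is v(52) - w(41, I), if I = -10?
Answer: 391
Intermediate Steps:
w(Q, A) = 6 + A*Q (w(Q, A) = 6 + Q*A = 6 + A*Q)
v(Z) = -13
v(52) - w(41, I) = -13 - (6 - 10*41) = -13 - (6 - 410) = -13 - 1*(-404) = -13 + 404 = 391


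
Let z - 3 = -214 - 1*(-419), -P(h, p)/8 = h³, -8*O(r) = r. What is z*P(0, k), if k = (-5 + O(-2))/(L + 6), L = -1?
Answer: 0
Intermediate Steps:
O(r) = -r/8
k = -19/20 (k = (-5 - ⅛*(-2))/(-1 + 6) = (-5 + ¼)/5 = -19/4*⅕ = -19/20 ≈ -0.95000)
P(h, p) = -8*h³
z = 208 (z = 3 + (-214 - 1*(-419)) = 3 + (-214 + 419) = 3 + 205 = 208)
z*P(0, k) = 208*(-8*0³) = 208*(-8*0) = 208*0 = 0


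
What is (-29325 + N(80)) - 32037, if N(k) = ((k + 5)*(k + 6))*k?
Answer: 523438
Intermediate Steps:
N(k) = k*(5 + k)*(6 + k) (N(k) = ((5 + k)*(6 + k))*k = k*(5 + k)*(6 + k))
(-29325 + N(80)) - 32037 = (-29325 + 80*(30 + 80**2 + 11*80)) - 32037 = (-29325 + 80*(30 + 6400 + 880)) - 32037 = (-29325 + 80*7310) - 32037 = (-29325 + 584800) - 32037 = 555475 - 32037 = 523438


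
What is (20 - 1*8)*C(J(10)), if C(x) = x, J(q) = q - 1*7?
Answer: 36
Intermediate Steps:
J(q) = -7 + q (J(q) = q - 7 = -7 + q)
(20 - 1*8)*C(J(10)) = (20 - 1*8)*(-7 + 10) = (20 - 8)*3 = 12*3 = 36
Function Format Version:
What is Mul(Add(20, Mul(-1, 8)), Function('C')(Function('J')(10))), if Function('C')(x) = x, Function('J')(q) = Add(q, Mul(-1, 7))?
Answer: 36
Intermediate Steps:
Function('J')(q) = Add(-7, q) (Function('J')(q) = Add(q, -7) = Add(-7, q))
Mul(Add(20, Mul(-1, 8)), Function('C')(Function('J')(10))) = Mul(Add(20, Mul(-1, 8)), Add(-7, 10)) = Mul(Add(20, -8), 3) = Mul(12, 3) = 36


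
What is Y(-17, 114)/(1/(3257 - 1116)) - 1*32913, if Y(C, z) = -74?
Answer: -191347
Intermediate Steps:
Y(-17, 114)/(1/(3257 - 1116)) - 1*32913 = -74/(1/(3257 - 1116)) - 1*32913 = -74/(1/2141) - 32913 = -74/1/2141 - 32913 = -74*2141 - 32913 = -158434 - 32913 = -191347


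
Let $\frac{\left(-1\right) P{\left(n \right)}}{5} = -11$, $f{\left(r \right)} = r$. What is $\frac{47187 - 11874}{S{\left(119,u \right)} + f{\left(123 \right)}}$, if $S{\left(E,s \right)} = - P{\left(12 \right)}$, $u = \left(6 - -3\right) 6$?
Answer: $\frac{35313}{68} \approx 519.31$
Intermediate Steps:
$P{\left(n \right)} = 55$ ($P{\left(n \right)} = \left(-5\right) \left(-11\right) = 55$)
$u = 54$ ($u = \left(6 + 3\right) 6 = 9 \cdot 6 = 54$)
$S{\left(E,s \right)} = -55$ ($S{\left(E,s \right)} = \left(-1\right) 55 = -55$)
$\frac{47187 - 11874}{S{\left(119,u \right)} + f{\left(123 \right)}} = \frac{47187 - 11874}{-55 + 123} = \frac{35313}{68}$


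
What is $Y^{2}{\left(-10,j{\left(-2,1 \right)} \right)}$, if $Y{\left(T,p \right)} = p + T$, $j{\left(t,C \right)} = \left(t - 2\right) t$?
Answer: $4$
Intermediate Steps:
$j{\left(t,C \right)} = t \left(-2 + t\right)$ ($j{\left(t,C \right)} = \left(t - 2\right) t = \left(-2 + t\right) t = t \left(-2 + t\right)$)
$Y{\left(T,p \right)} = T + p$
$Y^{2}{\left(-10,j{\left(-2,1 \right)} \right)} = \left(-10 - 2 \left(-2 - 2\right)\right)^{2} = \left(-10 - -8\right)^{2} = \left(-10 + 8\right)^{2} = \left(-2\right)^{2} = 4$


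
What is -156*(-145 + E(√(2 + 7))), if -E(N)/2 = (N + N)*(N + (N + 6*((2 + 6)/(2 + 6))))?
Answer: 45084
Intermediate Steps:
E(N) = -4*N*(6 + 2*N) (E(N) = -2*(N + N)*(N + (N + 6*((2 + 6)/(2 + 6)))) = -2*2*N*(N + (N + 6*(8/8))) = -2*2*N*(N + (N + 6*(8*(⅛)))) = -2*2*N*(N + (N + 6*1)) = -2*2*N*(N + (N + 6)) = -2*2*N*(N + (6 + N)) = -2*2*N*(6 + 2*N) = -4*N*(6 + 2*N))
-156*(-145 + E(√(2 + 7))) = -156*(-145 - 8*√(2 + 7)*(3 + √(2 + 7))) = -156*(-145 - 8*√9*(3 + √9)) = -156*(-145 - 8*3*(3 + 3)) = -156*(-145 - 8*3*6) = -156*(-145 - 144) = -156*(-289) = 45084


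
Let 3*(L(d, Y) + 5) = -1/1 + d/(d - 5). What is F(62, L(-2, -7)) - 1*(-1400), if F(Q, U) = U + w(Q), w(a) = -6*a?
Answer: 21478/21 ≈ 1022.8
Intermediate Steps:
L(d, Y) = -16/3 + d/(3*(-5 + d)) (L(d, Y) = -5 + (-1/1 + d/(d - 5))/3 = -5 + (-1*1 + d/(-5 + d))/3 = -5 + (-1 + d/(-5 + d))/3 = -5 + (-⅓ + d/(3*(-5 + d))) = -16/3 + d/(3*(-5 + d)))
F(Q, U) = U - 6*Q
F(62, L(-2, -7)) - 1*(-1400) = (5*(16 - 3*(-2))/(3*(-5 - 2)) - 6*62) - 1*(-1400) = ((5/3)*(16 + 6)/(-7) - 372) + 1400 = ((5/3)*(-⅐)*22 - 372) + 1400 = (-110/21 - 372) + 1400 = -7922/21 + 1400 = 21478/21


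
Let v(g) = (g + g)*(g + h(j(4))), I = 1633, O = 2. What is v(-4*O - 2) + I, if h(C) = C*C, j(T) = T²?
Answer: -3287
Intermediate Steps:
h(C) = C²
v(g) = 2*g*(256 + g) (v(g) = (g + g)*(g + (4²)²) = (2*g)*(g + 16²) = (2*g)*(g + 256) = (2*g)*(256 + g) = 2*g*(256 + g))
v(-4*O - 2) + I = 2*(-4*2 - 2)*(256 + (-4*2 - 2)) + 1633 = 2*(-8 - 2)*(256 + (-8 - 2)) + 1633 = 2*(-10)*(256 - 10) + 1633 = 2*(-10)*246 + 1633 = -4920 + 1633 = -3287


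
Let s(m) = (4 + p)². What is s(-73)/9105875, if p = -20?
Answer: 256/9105875 ≈ 2.8114e-5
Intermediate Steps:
s(m) = 256 (s(m) = (4 - 20)² = (-16)² = 256)
s(-73)/9105875 = 256/9105875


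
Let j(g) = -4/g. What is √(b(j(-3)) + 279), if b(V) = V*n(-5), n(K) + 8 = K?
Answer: √2355/3 ≈ 16.176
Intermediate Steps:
n(K) = -8 + K
b(V) = -13*V (b(V) = V*(-8 - 5) = V*(-13) = -13*V)
√(b(j(-3)) + 279) = √(-(-52)/(-3) + 279) = √(-(-52)*(-1)/3 + 279) = √(-13*4/3 + 279) = √(-52/3 + 279) = √(785/3) = √2355/3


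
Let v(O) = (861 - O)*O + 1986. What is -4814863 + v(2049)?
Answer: -7247089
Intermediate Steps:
v(O) = 1986 + O*(861 - O) (v(O) = O*(861 - O) + 1986 = 1986 + O*(861 - O))
-4814863 + v(2049) = -4814863 + (1986 - 1*2049² + 861*2049) = -4814863 + (1986 - 1*4198401 + 1764189) = -4814863 + (1986 - 4198401 + 1764189) = -4814863 - 2432226 = -7247089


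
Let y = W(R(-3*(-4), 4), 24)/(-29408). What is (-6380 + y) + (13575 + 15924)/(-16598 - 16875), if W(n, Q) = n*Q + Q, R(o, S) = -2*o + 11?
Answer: -196286371384/30761687 ≈ -6380.9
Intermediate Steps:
R(o, S) = 11 - 2*o
W(n, Q) = Q + Q*n (W(n, Q) = Q*n + Q = Q + Q*n)
y = 9/919 (y = (24*(1 + (11 - (-6)*(-4))))/(-29408) = (24*(1 + (11 - 2*12)))*(-1/29408) = (24*(1 + (11 - 24)))*(-1/29408) = (24*(1 - 13))*(-1/29408) = (24*(-12))*(-1/29408) = -288*(-1/29408) = 9/919 ≈ 0.0097933)
(-6380 + y) + (13575 + 15924)/(-16598 - 16875) = (-6380 + 9/919) + (13575 + 15924)/(-16598 - 16875) = -5863211/919 + 29499/(-33473) = -5863211/919 + 29499*(-1/33473) = -5863211/919 - 29499/33473 = -196286371384/30761687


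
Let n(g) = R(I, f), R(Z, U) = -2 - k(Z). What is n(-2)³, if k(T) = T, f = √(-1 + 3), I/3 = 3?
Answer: -1331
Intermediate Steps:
I = 9 (I = 3*3 = 9)
f = √2 ≈ 1.4142
R(Z, U) = -2 - Z
n(g) = -11 (n(g) = -2 - 1*9 = -2 - 9 = -11)
n(-2)³ = (-11)³ = -1331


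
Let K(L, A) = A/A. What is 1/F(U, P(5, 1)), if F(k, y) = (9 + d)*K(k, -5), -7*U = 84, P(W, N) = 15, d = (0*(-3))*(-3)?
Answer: ⅑ ≈ 0.11111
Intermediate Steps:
d = 0 (d = 0*(-3) = 0)
K(L, A) = 1
U = -12 (U = -⅐*84 = -12)
F(k, y) = 9 (F(k, y) = (9 + 0)*1 = 9*1 = 9)
1/F(U, P(5, 1)) = 1/9 = ⅑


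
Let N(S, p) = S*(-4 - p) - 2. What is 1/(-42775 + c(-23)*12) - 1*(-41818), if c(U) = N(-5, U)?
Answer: 1837441101/43939 ≈ 41818.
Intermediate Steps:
N(S, p) = -2 + S*(-4 - p)
c(U) = 18 + 5*U (c(U) = -2 - 4*(-5) - 1*(-5)*U = -2 + 20 + 5*U = 18 + 5*U)
1/(-42775 + c(-23)*12) - 1*(-41818) = 1/(-42775 + (18 + 5*(-23))*12) - 1*(-41818) = 1/(-42775 + (18 - 115)*12) + 41818 = 1/(-42775 - 97*12) + 41818 = 1/(-42775 - 1164) + 41818 = 1/(-43939) + 41818 = -1/43939 + 41818 = 1837441101/43939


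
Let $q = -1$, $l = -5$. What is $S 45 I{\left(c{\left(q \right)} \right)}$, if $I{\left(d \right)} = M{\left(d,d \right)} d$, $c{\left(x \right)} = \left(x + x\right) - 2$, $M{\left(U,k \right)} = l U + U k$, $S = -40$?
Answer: $259200$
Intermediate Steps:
$M{\left(U,k \right)} = - 5 U + U k$
$c{\left(x \right)} = -2 + 2 x$ ($c{\left(x \right)} = 2 x - 2 = -2 + 2 x$)
$I{\left(d \right)} = d^{2} \left(-5 + d\right)$ ($I{\left(d \right)} = d \left(-5 + d\right) d = d^{2} \left(-5 + d\right)$)
$S 45 I{\left(c{\left(q \right)} \right)} = \left(-40\right) 45 \left(-2 + 2 \left(-1\right)\right)^{2} \left(-5 + \left(-2 + 2 \left(-1\right)\right)\right) = - 1800 \left(-2 - 2\right)^{2} \left(-5 - 4\right) = - 1800 \left(-4\right)^{2} \left(-5 - 4\right) = - 1800 \cdot 16 \left(-9\right) = \left(-1800\right) \left(-144\right) = 259200$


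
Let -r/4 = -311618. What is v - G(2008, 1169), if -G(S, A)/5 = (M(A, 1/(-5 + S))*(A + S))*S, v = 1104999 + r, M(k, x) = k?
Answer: 37290037991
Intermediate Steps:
r = 1246472 (r = -4*(-311618) = 1246472)
v = 2351471 (v = 1104999 + 1246472 = 2351471)
G(S, A) = -5*A*S*(A + S) (G(S, A) = -5*A*(A + S)*S = -5*A*S*(A + S))
v - G(2008, 1169) = 2351471 - (-5)*1169*2008*(1169 + 2008) = 2351471 - (-5)*1169*2008*3177 = 2351471 - 1*(-37287686520) = 2351471 + 37287686520 = 37290037991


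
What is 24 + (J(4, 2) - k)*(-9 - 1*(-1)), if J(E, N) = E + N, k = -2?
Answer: -40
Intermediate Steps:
24 + (J(4, 2) - k)*(-9 - 1*(-1)) = 24 + ((4 + 2) - 1*(-2))*(-9 - 1*(-1)) = 24 + (6 + 2)*(-9 + 1) = 24 + 8*(-8) = 24 - 64 = -40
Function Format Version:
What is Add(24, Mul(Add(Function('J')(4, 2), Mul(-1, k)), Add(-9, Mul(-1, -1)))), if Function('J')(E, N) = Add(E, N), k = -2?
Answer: -40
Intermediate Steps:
Add(24, Mul(Add(Function('J')(4, 2), Mul(-1, k)), Add(-9, Mul(-1, -1)))) = Add(24, Mul(Add(Add(4, 2), Mul(-1, -2)), Add(-9, Mul(-1, -1)))) = Add(24, Mul(Add(6, 2), Add(-9, 1))) = Add(24, Mul(8, -8)) = Add(24, -64) = -40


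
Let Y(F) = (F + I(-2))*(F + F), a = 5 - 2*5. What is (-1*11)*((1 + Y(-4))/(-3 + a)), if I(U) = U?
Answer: 539/8 ≈ 67.375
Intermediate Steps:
a = -5 (a = 5 - 10 = -5)
Y(F) = 2*F*(-2 + F) (Y(F) = (F - 2)*(F + F) = (-2 + F)*(2*F) = 2*F*(-2 + F))
(-1*11)*((1 + Y(-4))/(-3 + a)) = (-1*11)*((1 + 2*(-4)*(-2 - 4))/(-3 - 5)) = -11*(1 + 2*(-4)*(-6))/(-8) = -11*(1 + 48)*(-1)/8 = -539*(-1)/8 = -11*(-49/8) = 539/8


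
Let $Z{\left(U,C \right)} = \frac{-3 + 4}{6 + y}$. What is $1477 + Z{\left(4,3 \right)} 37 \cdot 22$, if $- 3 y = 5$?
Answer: $\frac{21643}{13} \approx 1664.8$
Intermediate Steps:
$y = - \frac{5}{3}$ ($y = \left(- \frac{1}{3}\right) 5 = - \frac{5}{3} \approx -1.6667$)
$Z{\left(U,C \right)} = \frac{3}{13}$ ($Z{\left(U,C \right)} = \frac{-3 + 4}{6 - \frac{5}{3}} = 1 \frac{1}{\frac{13}{3}} = 1 \cdot \frac{3}{13} = \frac{3}{13}$)
$1477 + Z{\left(4,3 \right)} 37 \cdot 22 = 1477 + \frac{3}{13} \cdot 37 \cdot 22 = 1477 + \frac{111}{13} \cdot 22 = 1477 + \frac{2442}{13} = \frac{21643}{13}$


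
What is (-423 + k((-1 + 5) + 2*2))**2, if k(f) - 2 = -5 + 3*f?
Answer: 161604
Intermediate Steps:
k(f) = -3 + 3*f (k(f) = 2 + (-5 + 3*f) = -3 + 3*f)
(-423 + k((-1 + 5) + 2*2))**2 = (-423 + (-3 + 3*((-1 + 5) + 2*2)))**2 = (-423 + (-3 + 3*(4 + 4)))**2 = (-423 + (-3 + 3*8))**2 = (-423 + (-3 + 24))**2 = (-423 + 21)**2 = (-402)**2 = 161604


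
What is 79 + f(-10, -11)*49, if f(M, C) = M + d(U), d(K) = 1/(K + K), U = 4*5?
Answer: -16391/40 ≈ -409.77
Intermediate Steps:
U = 20
d(K) = 1/(2*K)
f(M, C) = 1/40 + M (f(M, C) = M + (½)/20 = M + (½)*(1/20) = M + 1/40 = 1/40 + M)
79 + f(-10, -11)*49 = 79 + (1/40 - 10)*49 = 79 - 399/40*49 = 79 - 19551/40 = -16391/40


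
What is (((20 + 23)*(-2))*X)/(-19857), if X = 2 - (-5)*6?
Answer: 2752/19857 ≈ 0.13859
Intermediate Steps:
X = 32 (X = 2 - 5*(-6) = 2 + 30 = 32)
(((20 + 23)*(-2))*X)/(-19857) = (((20 + 23)*(-2))*32)/(-19857) = ((43*(-2))*32)*(-1/19857) = -86*32*(-1/19857) = -2752*(-1/19857) = 2752/19857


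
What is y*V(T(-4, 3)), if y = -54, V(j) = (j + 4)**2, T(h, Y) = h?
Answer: 0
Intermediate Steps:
V(j) = (4 + j)**2
y*V(T(-4, 3)) = -54*(4 - 4)**2 = -54*0**2 = -54*0 = 0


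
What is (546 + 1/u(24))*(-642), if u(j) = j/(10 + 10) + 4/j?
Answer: -14391072/41 ≈ -3.5100e+5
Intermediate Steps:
u(j) = 4/j + j/20 (u(j) = j/20 + 4/j = 4/j + j/20)
(546 + 1/u(24))*(-642) = (546 + 1/(4/24 + (1/20)*24))*(-642) = (546 + 1/(4*(1/24) + 6/5))*(-642) = (546 + 1/(⅙ + 6/5))*(-642) = (546 + 1/(41/30))*(-642) = (546 + 30/41)*(-642) = (22416/41)*(-642) = -14391072/41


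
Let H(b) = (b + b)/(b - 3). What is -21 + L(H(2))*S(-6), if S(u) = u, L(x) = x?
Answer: 3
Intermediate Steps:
H(b) = 2*b/(-3 + b) (H(b) = (2*b)/(-3 + b) = 2*b/(-3 + b))
-21 + L(H(2))*S(-6) = -21 + (2*2/(-3 + 2))*(-6) = -21 + (2*2/(-1))*(-6) = -21 + (2*2*(-1))*(-6) = -21 - 4*(-6) = -21 + 24 = 3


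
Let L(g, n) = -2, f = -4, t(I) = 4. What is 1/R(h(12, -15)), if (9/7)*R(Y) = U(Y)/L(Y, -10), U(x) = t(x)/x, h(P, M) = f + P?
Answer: -36/7 ≈ -5.1429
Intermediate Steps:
h(P, M) = -4 + P
U(x) = 4/x
R(Y) = -14/(9*Y) (R(Y) = 7*((4/Y)/(-2))/9 = 7*((4/Y)*(-½))/9 = 7*(-2/Y)/9 = -14/(9*Y))
1/R(h(12, -15)) = 1/(-14/(9*(-4 + 12))) = 1/(-14/9/8) = 1/(-14/9*⅛) = 1/(-7/36) = -36/7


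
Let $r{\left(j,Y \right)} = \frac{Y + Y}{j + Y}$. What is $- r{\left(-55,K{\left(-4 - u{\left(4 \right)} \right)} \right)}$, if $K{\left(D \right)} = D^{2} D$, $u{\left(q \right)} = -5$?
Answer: $\frac{1}{27} \approx 0.037037$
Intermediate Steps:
$K{\left(D \right)} = D^{3}$
$r{\left(j,Y \right)} = \frac{2 Y}{Y + j}$
$- r{\left(-55,K{\left(-4 - u{\left(4 \right)} \right)} \right)} = - \frac{2 \left(-4 - -5\right)^{3}}{\left(-4 - -5\right)^{3} - 55} = - \frac{2 \left(-4 + 5\right)^{3}}{\left(-4 + 5\right)^{3} - 55} = - \frac{2 \cdot 1^{3}}{1^{3} - 55} = - \frac{2 \cdot 1}{1 - 55} = - \frac{2 \cdot 1}{-54} = - \frac{2 \cdot 1 \left(-1\right)}{54} = \left(-1\right) \left(- \frac{1}{27}\right) = \frac{1}{27}$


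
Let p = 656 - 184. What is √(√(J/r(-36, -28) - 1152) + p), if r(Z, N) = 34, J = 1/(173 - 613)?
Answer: √(1650536800 + 935*I*√16113716135)/1870 ≈ 21.74 + 0.78063*I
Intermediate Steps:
J = -1/440 (J = 1/(-440) = -1/440 ≈ -0.0022727)
p = 472
√(√(J/r(-36, -28) - 1152) + p) = √(√(-1/440/34 - 1152) + 472) = √(√(-1/440*1/34 - 1152) + 472) = √(√(-1/14960 - 1152) + 472) = √(√(-17233921/14960) + 472) = √(I*√16113716135/3740 + 472) = √(472 + I*√16113716135/3740)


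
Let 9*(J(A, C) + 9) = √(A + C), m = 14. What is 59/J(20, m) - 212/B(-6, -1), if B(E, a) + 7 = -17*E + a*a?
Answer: -1378195/156648 - 531*√34/6527 ≈ -9.2724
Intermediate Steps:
J(A, C) = -9 + √(A + C)/9
B(E, a) = -7 + a² - 17*E (B(E, a) = -7 + (-17*E + a*a) = -7 + (-17*E + a²) = -7 + (a² - 17*E) = -7 + a² - 17*E)
59/J(20, m) - 212/B(-6, -1) = 59/(-9 + √(20 + 14)/9) - 212/(-7 + (-1)² - 17*(-6)) = 59/(-9 + √34/9) - 212/(-7 + 1 + 102) = 59/(-9 + √34/9) - 212/96 = 59/(-9 + √34/9) - 212*1/96 = 59/(-9 + √34/9) - 53/24 = -53/24 + 59/(-9 + √34/9)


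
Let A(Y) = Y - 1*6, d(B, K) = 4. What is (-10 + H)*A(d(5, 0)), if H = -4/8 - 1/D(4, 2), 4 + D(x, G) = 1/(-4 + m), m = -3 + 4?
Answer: 267/13 ≈ 20.538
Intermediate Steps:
m = 1
D(x, G) = -13/3 (D(x, G) = -4 + 1/(-4 + 1) = -4 + 1/(-3) = -4 - 1/3 = -13/3)
H = -7/26 (H = -4/8 - 1/(-13/3) = -4*1/8 - 1*(-3/13) = -1/2 + 3/13 = -7/26 ≈ -0.26923)
A(Y) = -6 + Y (A(Y) = Y - 6 = -6 + Y)
(-10 + H)*A(d(5, 0)) = (-10 - 7/26)*(-6 + 4) = -267/26*(-2) = 267/13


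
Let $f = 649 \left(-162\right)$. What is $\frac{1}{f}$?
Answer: $- \frac{1}{105138} \approx -9.5113 \cdot 10^{-6}$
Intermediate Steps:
$f = -105138$
$\frac{1}{f} = \frac{1}{-105138} = - \frac{1}{105138}$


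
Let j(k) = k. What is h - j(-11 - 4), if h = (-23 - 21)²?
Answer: 1951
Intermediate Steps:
h = 1936 (h = (-44)² = 1936)
h - j(-11 - 4) = 1936 - (-11 - 4) = 1936 - 1*(-15) = 1936 + 15 = 1951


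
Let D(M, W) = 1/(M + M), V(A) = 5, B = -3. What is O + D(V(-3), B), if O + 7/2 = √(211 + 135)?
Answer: -17/5 + √346 ≈ 15.201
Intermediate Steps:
D(M, W) = 1/(2*M)
O = -7/2 + √346 (O = -7/2 + √(211 + 135) = -7/2 + √346 ≈ 15.101)
O + D(V(-3), B) = (-7/2 + √346) + (½)/5 = (-7/2 + √346) + (½)*(⅕) = (-7/2 + √346) + ⅒ = -17/5 + √346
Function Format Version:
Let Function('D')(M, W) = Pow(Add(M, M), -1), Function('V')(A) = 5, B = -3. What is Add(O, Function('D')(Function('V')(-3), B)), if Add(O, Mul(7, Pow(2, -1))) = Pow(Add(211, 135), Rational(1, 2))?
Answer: Add(Rational(-17, 5), Pow(346, Rational(1, 2))) ≈ 15.201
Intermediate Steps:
Function('D')(M, W) = Mul(Rational(1, 2), Pow(M, -1)) (Function('D')(M, W) = Pow(Mul(2, M), -1) = Mul(Rational(1, 2), Pow(M, -1)))
O = Add(Rational(-7, 2), Pow(346, Rational(1, 2))) (O = Add(Rational(-7, 2), Pow(Add(211, 135), Rational(1, 2))) = Add(Rational(-7, 2), Pow(346, Rational(1, 2))) ≈ 15.101)
Add(O, Function('D')(Function('V')(-3), B)) = Add(Add(Rational(-7, 2), Pow(346, Rational(1, 2))), Mul(Rational(1, 2), Pow(5, -1))) = Add(Add(Rational(-7, 2), Pow(346, Rational(1, 2))), Mul(Rational(1, 2), Rational(1, 5))) = Add(Add(Rational(-7, 2), Pow(346, Rational(1, 2))), Rational(1, 10)) = Add(Rational(-17, 5), Pow(346, Rational(1, 2)))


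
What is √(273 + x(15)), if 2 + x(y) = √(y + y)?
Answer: √(271 + √30) ≈ 16.628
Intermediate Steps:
x(y) = -2 + √2*√y (x(y) = -2 + √(y + y) = -2 + √(2*y) = -2 + √2*√y)
√(273 + x(15)) = √(273 + (-2 + √2*√15)) = √(273 + (-2 + √30)) = √(271 + √30)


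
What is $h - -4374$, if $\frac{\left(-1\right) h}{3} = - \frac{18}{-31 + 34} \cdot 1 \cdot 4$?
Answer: $4446$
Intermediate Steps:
$h = 72$ ($h = - 3 - \frac{18}{-31 + 34} \cdot 1 \cdot 4 = - 3 - \frac{18}{3} \cdot 4 = - 3 \left(-18\right) \frac{1}{3} \cdot 4 = - 3 \left(\left(-6\right) 4\right) = \left(-3\right) \left(-24\right) = 72$)
$h - -4374 = 72 - -4374 = 72 + 4374 = 4446$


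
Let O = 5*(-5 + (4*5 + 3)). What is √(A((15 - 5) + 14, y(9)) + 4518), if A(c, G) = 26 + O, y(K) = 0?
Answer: √4634 ≈ 68.073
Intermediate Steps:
O = 90 (O = 5*(-5 + (20 + 3)) = 5*(-5 + 23) = 5*18 = 90)
A(c, G) = 116 (A(c, G) = 26 + 90 = 116)
√(A((15 - 5) + 14, y(9)) + 4518) = √(116 + 4518) = √4634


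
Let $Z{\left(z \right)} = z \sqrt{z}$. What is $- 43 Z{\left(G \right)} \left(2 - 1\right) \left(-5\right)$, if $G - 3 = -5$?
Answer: $- 430 i \sqrt{2} \approx - 608.11 i$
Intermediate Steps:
$G = -2$ ($G = 3 - 5 = -2$)
$Z{\left(z \right)} = z^{\frac{3}{2}}$
$- 43 Z{\left(G \right)} \left(2 - 1\right) \left(-5\right) = - 43 \left(-2\right)^{\frac{3}{2}} \left(2 - 1\right) \left(-5\right) = - 43 \left(- 2 i \sqrt{2}\right) 1 \left(-5\right) = 86 i \sqrt{2} \left(-5\right) = - 430 i \sqrt{2}$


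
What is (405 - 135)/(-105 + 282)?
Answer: 90/59 ≈ 1.5254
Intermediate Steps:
(405 - 135)/(-105 + 282) = 270/177 = 270*(1/177) = 90/59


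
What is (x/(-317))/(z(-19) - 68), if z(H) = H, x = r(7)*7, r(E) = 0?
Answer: 0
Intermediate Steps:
x = 0 (x = 0*7 = 0)
(x/(-317))/(z(-19) - 68) = (0/(-317))/(-19 - 68) = (0*(-1/317))/(-87) = 0*(-1/87) = 0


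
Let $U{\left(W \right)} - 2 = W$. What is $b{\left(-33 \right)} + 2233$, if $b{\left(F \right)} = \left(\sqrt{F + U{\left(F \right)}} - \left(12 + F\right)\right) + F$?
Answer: $2221 + 8 i \approx 2221.0 + 8.0 i$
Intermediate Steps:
$U{\left(W \right)} = 2 + W$
$b{\left(F \right)} = -12 + \sqrt{2 + 2 F}$ ($b{\left(F \right)} = \left(\sqrt{F + \left(2 + F\right)} - \left(12 + F\right)\right) + F = \left(\sqrt{2 + 2 F} - \left(12 + F\right)\right) + F = \left(-12 + \sqrt{2 + 2 F} - F\right) + F = -12 + \sqrt{2 + 2 F}$)
$b{\left(-33 \right)} + 2233 = \left(-12 + \sqrt{2 + 2 \left(-33\right)}\right) + 2233 = \left(-12 + \sqrt{2 - 66}\right) + 2233 = \left(-12 + \sqrt{-64}\right) + 2233 = \left(-12 + 8 i\right) + 2233 = 2221 + 8 i$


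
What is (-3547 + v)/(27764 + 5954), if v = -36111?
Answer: -19829/16859 ≈ -1.1762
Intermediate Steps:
(-3547 + v)/(27764 + 5954) = (-3547 - 36111)/(27764 + 5954) = -39658/33718 = -39658*1/33718 = -19829/16859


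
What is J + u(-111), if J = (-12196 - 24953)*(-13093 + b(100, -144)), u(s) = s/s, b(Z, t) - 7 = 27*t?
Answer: 630567127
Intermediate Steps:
b(Z, t) = 7 + 27*t
u(s) = 1
J = 630567126 (J = (-12196 - 24953)*(-13093 + (7 + 27*(-144))) = -37149*(-13093 + (7 - 3888)) = -37149*(-13093 - 3881) = -37149*(-16974) = 630567126)
J + u(-111) = 630567126 + 1 = 630567127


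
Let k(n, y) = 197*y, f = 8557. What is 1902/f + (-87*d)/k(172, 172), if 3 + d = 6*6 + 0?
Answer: 927447/6742916 ≈ 0.13754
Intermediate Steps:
d = 33 (d = -3 + (6*6 + 0) = -3 + (36 + 0) = -3 + 36 = 33)
1902/f + (-87*d)/k(172, 172) = 1902/8557 + (-87*33)/((197*172)) = 1902*(1/8557) - 2871/33884 = 1902/8557 - 2871*1/33884 = 1902/8557 - 2871/33884 = 927447/6742916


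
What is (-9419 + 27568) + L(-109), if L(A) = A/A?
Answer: 18150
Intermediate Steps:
L(A) = 1
(-9419 + 27568) + L(-109) = (-9419 + 27568) + 1 = 18149 + 1 = 18150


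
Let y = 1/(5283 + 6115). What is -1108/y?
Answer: -12628984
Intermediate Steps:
y = 1/11398 ≈ 8.7735e-5
-1108/y = -1108/1/11398 = -1108*11398 = -12628984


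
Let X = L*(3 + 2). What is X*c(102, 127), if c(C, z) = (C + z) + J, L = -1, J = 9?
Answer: -1190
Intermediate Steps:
X = -5 (X = -(3 + 2) = -1*5 = -5)
c(C, z) = 9 + C + z (c(C, z) = (C + z) + 9 = 9 + C + z)
X*c(102, 127) = -5*(9 + 102 + 127) = -5*238 = -1190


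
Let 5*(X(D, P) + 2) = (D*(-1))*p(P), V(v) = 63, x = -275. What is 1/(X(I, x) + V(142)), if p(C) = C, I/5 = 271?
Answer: 1/74586 ≈ 1.3407e-5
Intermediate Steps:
I = 1355 (I = 5*271 = 1355)
X(D, P) = -2 - D*P/5 (X(D, P) = -2 + ((D*(-1))*P)/5 = -2 + ((-D)*P)/5 = -2 + (-D*P)/5 = -2 - D*P/5)
1/(X(I, x) + V(142)) = 1/((-2 - ⅕*1355*(-275)) + 63) = 1/((-2 + 74525) + 63) = 1/(74523 + 63) = 1/74586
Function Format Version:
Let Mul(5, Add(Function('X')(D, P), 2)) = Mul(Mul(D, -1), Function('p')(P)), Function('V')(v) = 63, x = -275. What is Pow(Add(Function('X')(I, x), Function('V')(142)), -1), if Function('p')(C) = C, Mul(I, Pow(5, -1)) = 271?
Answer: Rational(1, 74586) ≈ 1.3407e-5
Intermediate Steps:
I = 1355 (I = Mul(5, 271) = 1355)
Function('X')(D, P) = Add(-2, Mul(Rational(-1, 5), D, P)) (Function('X')(D, P) = Add(-2, Mul(Rational(1, 5), Mul(Mul(D, -1), P))) = Add(-2, Mul(Rational(1, 5), Mul(Mul(-1, D), P))) = Add(-2, Mul(Rational(1, 5), Mul(-1, D, P))) = Add(-2, Mul(Rational(-1, 5), D, P)))
Pow(Add(Function('X')(I, x), Function('V')(142)), -1) = Pow(Add(Add(-2, Mul(Rational(-1, 5), 1355, -275)), 63), -1) = Pow(Add(Add(-2, 74525), 63), -1) = Pow(Add(74523, 63), -1) = Pow(74586, -1) = Rational(1, 74586)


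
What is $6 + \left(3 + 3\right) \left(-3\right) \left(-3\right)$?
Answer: $60$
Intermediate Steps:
$6 + \left(3 + 3\right) \left(-3\right) \left(-3\right) = 6 + 6 \left(-3\right) \left(-3\right) = 6 - -54 = 6 + 54 = 60$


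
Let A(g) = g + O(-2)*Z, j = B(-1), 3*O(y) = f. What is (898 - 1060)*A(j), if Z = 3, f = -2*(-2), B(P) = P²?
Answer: -810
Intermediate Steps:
f = 4
O(y) = 4/3 (O(y) = (⅓)*4 = 4/3)
j = 1 (j = (-1)² = 1)
A(g) = 4 + g (A(g) = g + (4/3)*3 = g + 4 = 4 + g)
(898 - 1060)*A(j) = (898 - 1060)*(4 + 1) = -162*5 = -810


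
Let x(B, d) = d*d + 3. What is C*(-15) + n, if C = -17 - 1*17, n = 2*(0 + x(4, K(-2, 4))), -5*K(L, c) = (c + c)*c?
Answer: 14948/25 ≈ 597.92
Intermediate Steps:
K(L, c) = -2*c²/5 (K(L, c) = -(c + c)*c/5 = -2*c*c/5 = -2*c²/5)
x(B, d) = 3 + d² (x(B, d) = d² + 3 = 3 + d²)
n = 2198/25 (n = 2*(0 + (3 + (-⅖*4²)²)) = 2*(0 + (3 + (-⅖*16)²)) = 2*(0 + (3 + (-32/5)²)) = 2*(0 + (3 + 1024/25)) = 2*(0 + 1099/25) = 2*(1099/25) = 2198/25 ≈ 87.920)
C = -34 (C = -17 - 17 = -34)
C*(-15) + n = -34*(-15) + 2198/25 = 510 + 2198/25 = 14948/25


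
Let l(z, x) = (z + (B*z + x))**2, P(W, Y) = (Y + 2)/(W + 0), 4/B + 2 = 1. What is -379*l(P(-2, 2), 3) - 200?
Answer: -30899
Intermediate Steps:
B = -4 (B = 4/(-2 + 1) = 4/(-1) = 4*(-1) = -4)
P(W, Y) = (2 + Y)/W
l(z, x) = (x - 3*z)**2 (l(z, x) = (z + (-4*z + x))**2 = (z + (x - 4*z))**2 = (x - 3*z)**2)
-379*l(P(-2, 2), 3) - 200 = -379*(3 - 3*(2 + 2)/(-2))**2 - 200 = -379*(3 - (-3)*4/2)**2 - 200 = -379*(3 - 3*(-2))**2 - 200 = -379*(3 + 6)**2 - 200 = -379*9**2 - 200 = -379*81 - 200 = -30699 - 200 = -30899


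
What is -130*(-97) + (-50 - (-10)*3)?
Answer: 12590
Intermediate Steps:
-130*(-97) + (-50 - (-10)*3) = 12610 + (-50 - 1*(-30)) = 12610 + (-50 + 30) = 12610 - 20 = 12590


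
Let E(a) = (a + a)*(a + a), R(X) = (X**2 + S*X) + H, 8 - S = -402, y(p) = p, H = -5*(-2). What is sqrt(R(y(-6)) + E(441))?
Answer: sqrt(775510) ≈ 880.63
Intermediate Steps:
H = 10
S = 410 (S = 8 - 1*(-402) = 8 + 402 = 410)
R(X) = 10 + X**2 + 410*X (R(X) = (X**2 + 410*X) + 10 = 10 + X**2 + 410*X)
E(a) = 4*a**2 (E(a) = (2*a)*(2*a) = 4*a**2)
sqrt(R(y(-6)) + E(441)) = sqrt((10 + (-6)**2 + 410*(-6)) + 4*441**2) = sqrt((10 + 36 - 2460) + 4*194481) = sqrt(-2414 + 777924) = sqrt(775510)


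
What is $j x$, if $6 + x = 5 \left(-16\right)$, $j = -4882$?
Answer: $419852$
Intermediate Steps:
$x = -86$ ($x = -6 + 5 \left(-16\right) = -6 - 80 = -86$)
$j x = \left(-4882\right) \left(-86\right) = 419852$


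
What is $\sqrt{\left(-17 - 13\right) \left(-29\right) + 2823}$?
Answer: $\sqrt{3693} \approx 60.77$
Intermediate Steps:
$\sqrt{\left(-17 - 13\right) \left(-29\right) + 2823} = \sqrt{\left(-30\right) \left(-29\right) + 2823} = \sqrt{870 + 2823} = \sqrt{3693}$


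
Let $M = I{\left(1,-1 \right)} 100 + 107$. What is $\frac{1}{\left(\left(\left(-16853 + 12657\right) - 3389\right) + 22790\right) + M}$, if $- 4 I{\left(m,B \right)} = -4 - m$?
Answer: $\frac{1}{15437} \approx 6.4779 \cdot 10^{-5}$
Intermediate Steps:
$I{\left(m,B \right)} = 1 + \frac{m}{4}$ ($I{\left(m,B \right)} = - \frac{-4 - m}{4} = 1 + \frac{m}{4}$)
$M = 232$ ($M = \left(1 + \frac{1}{4} \cdot 1\right) 100 + 107 = \left(1 + \frac{1}{4}\right) 100 + 107 = \frac{5}{4} \cdot 100 + 107 = 125 + 107 = 232$)
$\frac{1}{\left(\left(\left(-16853 + 12657\right) - 3389\right) + 22790\right) + M} = \frac{1}{\left(\left(\left(-16853 + 12657\right) - 3389\right) + 22790\right) + 232} = \frac{1}{\left(\left(-4196 - 3389\right) + 22790\right) + 232} = \frac{1}{\left(-7585 + 22790\right) + 232} = \frac{1}{15205 + 232} = \frac{1}{15437}$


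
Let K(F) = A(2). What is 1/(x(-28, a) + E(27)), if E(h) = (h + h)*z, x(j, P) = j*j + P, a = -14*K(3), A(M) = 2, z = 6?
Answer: 1/1080 ≈ 0.00092593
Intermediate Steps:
K(F) = 2
a = -28 (a = -14*2 = -28)
x(j, P) = P + j**2 (x(j, P) = j**2 + P = P + j**2)
E(h) = 12*h (E(h) = (h + h)*6 = (2*h)*6 = 12*h)
1/(x(-28, a) + E(27)) = 1/((-28 + (-28)**2) + 12*27) = 1/((-28 + 784) + 324) = 1/(756 + 324) = 1/1080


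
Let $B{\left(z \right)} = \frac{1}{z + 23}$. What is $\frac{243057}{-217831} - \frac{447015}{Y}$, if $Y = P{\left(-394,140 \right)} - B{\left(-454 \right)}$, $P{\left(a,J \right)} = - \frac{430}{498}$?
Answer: $\frac{10450028273503623}{20131069696} \approx 5.191 \cdot 10^{5}$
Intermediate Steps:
$P{\left(a,J \right)} = - \frac{215}{249}$ ($P{\left(a,J \right)} = \left(-430\right) \frac{1}{498} = - \frac{215}{249}$)
$B{\left(z \right)} = \frac{1}{23 + z}$
$Y = - \frac{92416}{107319}$ ($Y = - \frac{215}{249} - \frac{1}{23 - 454} = - \frac{215}{249} - \frac{1}{-431} = - \frac{215}{249} - - \frac{1}{431} = - \frac{215}{249} + \frac{1}{431} = - \frac{92416}{107319} \approx -0.86113$)
$\frac{243057}{-217831} - \frac{447015}{Y} = \frac{243057}{-217831} - \frac{447015}{- \frac{92416}{107319}} = 243057 \left(- \frac{1}{217831}\right) - - \frac{47973202785}{92416} = - \frac{243057}{217831} + \frac{47973202785}{92416} = \frac{10450028273503623}{20131069696}$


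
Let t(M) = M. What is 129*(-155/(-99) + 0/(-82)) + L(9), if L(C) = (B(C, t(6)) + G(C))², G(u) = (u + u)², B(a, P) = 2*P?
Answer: 3732233/33 ≈ 1.1310e+5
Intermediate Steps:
G(u) = 4*u² (G(u) = (2*u)² = 4*u²)
L(C) = (12 + 4*C²)² (L(C) = (2*6 + 4*C²)² = (12 + 4*C²)²)
129*(-155/(-99) + 0/(-82)) + L(9) = 129*(-155/(-99) + 0/(-82)) + 16*(3 + 9²)² = 129*(-155*(-1/99) + 0*(-1/82)) + 16*(3 + 81)² = 129*(155/99 + 0) + 16*84² = 129*(155/99) + 16*7056 = 6665/33 + 112896 = 3732233/33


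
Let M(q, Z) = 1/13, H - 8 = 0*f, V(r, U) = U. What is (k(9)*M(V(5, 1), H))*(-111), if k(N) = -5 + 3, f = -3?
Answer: 222/13 ≈ 17.077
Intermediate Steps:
k(N) = -2
H = 8 (H = 8 + 0*(-3) = 8 + 0 = 8)
M(q, Z) = 1/13
(k(9)*M(V(5, 1), H))*(-111) = -2*1/13*(-111) = -2/13*(-111) = 222/13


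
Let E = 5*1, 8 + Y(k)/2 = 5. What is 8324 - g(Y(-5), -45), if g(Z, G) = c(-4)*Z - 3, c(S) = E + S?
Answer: 8333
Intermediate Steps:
Y(k) = -6 (Y(k) = -16 + 2*5 = -16 + 10 = -6)
E = 5
c(S) = 5 + S
g(Z, G) = -3 + Z (g(Z, G) = (5 - 4)*Z - 3 = 1*Z - 3 = Z - 3 = -3 + Z)
8324 - g(Y(-5), -45) = 8324 - (-3 - 6) = 8324 - 1*(-9) = 8324 + 9 = 8333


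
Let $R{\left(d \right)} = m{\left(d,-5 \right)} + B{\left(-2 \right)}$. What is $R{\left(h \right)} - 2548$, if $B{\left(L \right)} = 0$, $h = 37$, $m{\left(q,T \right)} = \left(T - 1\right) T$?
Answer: $-2518$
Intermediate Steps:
$m{\left(q,T \right)} = T \left(-1 + T\right)$ ($m{\left(q,T \right)} = \left(-1 + T\right) T = T \left(-1 + T\right)$)
$R{\left(d \right)} = 30$ ($R{\left(d \right)} = - 5 \left(-1 - 5\right) + 0 = \left(-5\right) \left(-6\right) + 0 = 30 + 0 = 30$)
$R{\left(h \right)} - 2548 = 30 - 2548 = -2518$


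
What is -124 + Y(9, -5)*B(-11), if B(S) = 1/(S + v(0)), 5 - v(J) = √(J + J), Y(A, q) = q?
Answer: -739/6 ≈ -123.17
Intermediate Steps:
v(J) = 5 - √2*√J (v(J) = 5 - √(J + J) = 5 - √(2*J) = 5 - √2*√J)
B(S) = 1/(5 + S) (B(S) = 1/(S + (5 - √2*√0)) = 1/(S + (5 - 1*√2*0)) = 1/(S + (5 + 0)) = 1/(S + 5) = 1/(5 + S))
-124 + Y(9, -5)*B(-11) = -124 - 5/(5 - 11) = -124 - 5/(-6) = -124 - 5*(-⅙) = -124 + ⅚ = -739/6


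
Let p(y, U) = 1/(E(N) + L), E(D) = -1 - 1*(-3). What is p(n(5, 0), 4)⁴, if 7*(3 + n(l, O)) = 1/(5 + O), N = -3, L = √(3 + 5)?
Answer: 17/16 - 3*√2/4 ≈ 0.0018398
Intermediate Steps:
L = 2*√2 (L = √8 = 2*√2 ≈ 2.8284)
n(l, O) = -3 + 1/(7*(5 + O))
E(D) = 2 (E(D) = -1 + 3 = 2)
p(y, U) = 1/(2 + 2*√2)
p(n(5, 0), 4)⁴ = (-½ + √2/2)⁴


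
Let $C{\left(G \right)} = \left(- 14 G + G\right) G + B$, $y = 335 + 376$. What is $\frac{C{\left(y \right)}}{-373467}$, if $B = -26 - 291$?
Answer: $\frac{6572090}{373467} \approx 17.598$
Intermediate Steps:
$y = 711$
$B = -317$ ($B = -26 - 291 = -317$)
$C{\left(G \right)} = -317 - 13 G^{2}$ ($C{\left(G \right)} = \left(- 14 G + G\right) G - 317 = - 13 G G - 317 = - 13 G^{2} - 317 = -317 - 13 G^{2}$)
$\frac{C{\left(y \right)}}{-373467} = \frac{-317 - 13 \cdot 711^{2}}{-373467} = \left(-317 - 6571773\right) \left(- \frac{1}{373467}\right) = \left(-6572090\right) \left(- \frac{1}{373467}\right) = \frac{6572090}{373467}$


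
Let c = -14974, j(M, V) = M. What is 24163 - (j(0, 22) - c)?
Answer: 9189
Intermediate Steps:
24163 - (j(0, 22) - c) = 24163 - (0 - 1*(-14974)) = 24163 - (0 + 14974) = 24163 - 1*14974 = 24163 - 14974 = 9189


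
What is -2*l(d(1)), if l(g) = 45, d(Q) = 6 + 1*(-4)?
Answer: -90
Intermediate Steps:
d(Q) = 2 (d(Q) = 6 - 4 = 2)
-2*l(d(1)) = -2*45 = -1*90 = -90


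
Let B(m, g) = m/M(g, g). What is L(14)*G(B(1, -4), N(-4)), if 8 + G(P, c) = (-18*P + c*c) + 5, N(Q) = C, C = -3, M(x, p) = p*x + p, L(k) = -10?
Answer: -45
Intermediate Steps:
M(x, p) = p + p*x
B(m, g) = m/(g*(1 + g)) (B(m, g) = m/((g*(1 + g))) = m*(1/(g*(1 + g))) = m/(g*(1 + g)))
N(Q) = -3
G(P, c) = -3 + c² - 18*P (G(P, c) = -8 + ((-18*P + c*c) + 5) = -8 + ((-18*P + c²) + 5) = -8 + ((c² - 18*P) + 5) = -8 + (5 + c² - 18*P) = -3 + c² - 18*P)
L(14)*G(B(1, -4), N(-4)) = -10*(-3 + (-3)² - 18/((-4)*(1 - 4))) = -10*(-3 + 9 - 18*(-1)/(4*(-3))) = -10*(-3 + 9 - 18*(-1)*(-1)/(4*3)) = -10*(-3 + 9 - 18*1/12) = -10*(-3 + 9 - 3/2) = -10*9/2 = -45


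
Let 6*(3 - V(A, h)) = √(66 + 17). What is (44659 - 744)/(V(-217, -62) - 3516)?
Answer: -5553842220/444282001 + 263490*√83/444282001 ≈ -12.495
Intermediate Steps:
V(A, h) = 3 - √83/6 (V(A, h) = 3 - √(66 + 17)/6 = 3 - √83/6)
(44659 - 744)/(V(-217, -62) - 3516) = (44659 - 744)/((3 - √83/6) - 3516) = 43915/(-3513 - √83/6)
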